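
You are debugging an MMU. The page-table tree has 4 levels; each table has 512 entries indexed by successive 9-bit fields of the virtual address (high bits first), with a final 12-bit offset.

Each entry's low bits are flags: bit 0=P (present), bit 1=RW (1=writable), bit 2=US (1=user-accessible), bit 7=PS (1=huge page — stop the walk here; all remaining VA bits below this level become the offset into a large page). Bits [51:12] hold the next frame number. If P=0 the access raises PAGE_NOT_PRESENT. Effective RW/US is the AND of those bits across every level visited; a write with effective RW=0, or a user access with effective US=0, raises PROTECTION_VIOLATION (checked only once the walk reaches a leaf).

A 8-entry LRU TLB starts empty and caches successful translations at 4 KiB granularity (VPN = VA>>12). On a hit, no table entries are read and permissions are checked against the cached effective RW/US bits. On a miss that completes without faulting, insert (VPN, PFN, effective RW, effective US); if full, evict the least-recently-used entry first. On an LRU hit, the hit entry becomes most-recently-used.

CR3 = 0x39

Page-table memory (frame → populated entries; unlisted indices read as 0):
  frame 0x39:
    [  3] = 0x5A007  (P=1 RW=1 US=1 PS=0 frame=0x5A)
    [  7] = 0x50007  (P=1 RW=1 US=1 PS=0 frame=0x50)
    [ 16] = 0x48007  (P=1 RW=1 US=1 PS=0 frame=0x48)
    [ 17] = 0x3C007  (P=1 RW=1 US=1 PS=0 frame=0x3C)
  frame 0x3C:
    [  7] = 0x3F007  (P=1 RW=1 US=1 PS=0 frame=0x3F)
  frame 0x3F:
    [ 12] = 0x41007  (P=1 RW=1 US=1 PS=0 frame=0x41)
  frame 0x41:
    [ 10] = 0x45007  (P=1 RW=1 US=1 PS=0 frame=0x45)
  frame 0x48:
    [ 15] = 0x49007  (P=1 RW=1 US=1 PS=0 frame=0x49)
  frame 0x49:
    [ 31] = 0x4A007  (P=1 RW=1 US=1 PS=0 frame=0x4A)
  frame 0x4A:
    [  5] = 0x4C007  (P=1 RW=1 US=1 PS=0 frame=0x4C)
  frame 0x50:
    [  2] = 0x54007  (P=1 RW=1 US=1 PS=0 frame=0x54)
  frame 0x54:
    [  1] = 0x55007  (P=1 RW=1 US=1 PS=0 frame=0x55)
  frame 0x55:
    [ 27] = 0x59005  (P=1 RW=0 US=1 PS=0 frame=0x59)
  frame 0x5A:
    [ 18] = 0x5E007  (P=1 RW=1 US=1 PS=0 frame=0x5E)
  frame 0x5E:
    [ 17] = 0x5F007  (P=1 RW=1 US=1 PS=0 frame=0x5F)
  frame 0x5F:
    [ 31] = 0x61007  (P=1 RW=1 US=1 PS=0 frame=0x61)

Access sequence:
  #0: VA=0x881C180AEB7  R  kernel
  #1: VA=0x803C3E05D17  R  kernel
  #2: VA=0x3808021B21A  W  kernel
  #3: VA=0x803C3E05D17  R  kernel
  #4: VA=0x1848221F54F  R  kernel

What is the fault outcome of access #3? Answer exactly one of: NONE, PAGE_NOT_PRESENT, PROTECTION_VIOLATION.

Walk each access:
#0 VA=0x881C180AEB7 (r,kernel):
  L0: frame=0x39 idx=17 entry=0x3C007 [P=1 RW=1 US=1 PS=0]
  L1: frame=0x3C idx=7 entry=0x3F007 [P=1 RW=1 US=1 PS=0]
  L2: frame=0x3F idx=12 entry=0x41007 [P=1 RW=1 US=1 PS=0]
  L3: frame=0x41 idx=10 entry=0x45007 [P=1 RW=1 US=1 PS=0]
  ⇒ phys 0x45EB7  [4 reads]
#1 VA=0x803C3E05D17 (r,kernel):
  L0: frame=0x39 idx=16 entry=0x48007 [P=1 RW=1 US=1 PS=0]
  L1: frame=0x48 idx=15 entry=0x49007 [P=1 RW=1 US=1 PS=0]
  L2: frame=0x49 idx=31 entry=0x4A007 [P=1 RW=1 US=1 PS=0]
  L3: frame=0x4A idx=5 entry=0x4C007 [P=1 RW=1 US=1 PS=0]
  ⇒ phys 0x4CD17  [4 reads]
#2 VA=0x3808021B21A (w,kernel):
  L0: frame=0x39 idx=7 entry=0x50007 [P=1 RW=1 US=1 PS=0]
  L1: frame=0x50 idx=2 entry=0x54007 [P=1 RW=1 US=1 PS=0]
  L2: frame=0x54 idx=1 entry=0x55007 [P=1 RW=1 US=1 PS=0]
  L3: frame=0x55 idx=27 entry=0x59005 [P=1 RW=0 US=1 PS=0]
  ✗ PROTECTION_VIOLATION  [4 reads]
#3 VA=0x803C3E05D17 (r,kernel):
  TLB hit vpn=0x803C3E05 → PA=0x4CD17
#4 VA=0x1848221F54F (r,kernel):
  L0: frame=0x39 idx=3 entry=0x5A007 [P=1 RW=1 US=1 PS=0]
  L1: frame=0x5A idx=18 entry=0x5E007 [P=1 RW=1 US=1 PS=0]
  L2: frame=0x5E idx=17 entry=0x5F007 [P=1 RW=1 US=1 PS=0]
  L3: frame=0x5F idx=31 entry=0x61007 [P=1 RW=1 US=1 PS=0]
  ⇒ phys 0x6154F  [4 reads]

Access #3 fault: NONE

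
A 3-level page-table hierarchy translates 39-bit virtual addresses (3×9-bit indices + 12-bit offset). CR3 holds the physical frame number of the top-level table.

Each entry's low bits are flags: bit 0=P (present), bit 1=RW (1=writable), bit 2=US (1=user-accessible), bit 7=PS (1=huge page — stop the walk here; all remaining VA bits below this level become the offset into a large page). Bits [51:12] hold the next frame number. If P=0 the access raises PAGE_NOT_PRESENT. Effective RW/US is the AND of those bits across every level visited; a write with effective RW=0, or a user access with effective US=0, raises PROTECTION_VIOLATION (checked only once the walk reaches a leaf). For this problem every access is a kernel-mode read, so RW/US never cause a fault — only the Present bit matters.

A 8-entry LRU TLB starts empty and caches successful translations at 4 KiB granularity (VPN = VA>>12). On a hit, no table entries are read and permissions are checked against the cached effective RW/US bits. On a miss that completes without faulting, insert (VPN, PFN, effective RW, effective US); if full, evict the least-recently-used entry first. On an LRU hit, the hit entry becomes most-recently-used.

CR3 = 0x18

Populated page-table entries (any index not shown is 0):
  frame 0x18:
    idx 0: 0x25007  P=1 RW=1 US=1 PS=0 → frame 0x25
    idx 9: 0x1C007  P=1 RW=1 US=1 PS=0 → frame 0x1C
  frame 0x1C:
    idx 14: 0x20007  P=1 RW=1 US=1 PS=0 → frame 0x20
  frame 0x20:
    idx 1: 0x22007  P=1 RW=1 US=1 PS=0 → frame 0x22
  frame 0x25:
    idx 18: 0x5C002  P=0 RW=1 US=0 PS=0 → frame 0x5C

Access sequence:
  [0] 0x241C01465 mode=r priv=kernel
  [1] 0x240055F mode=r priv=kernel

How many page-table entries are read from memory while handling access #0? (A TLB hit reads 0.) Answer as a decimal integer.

Trace:
#0 VA=0x241C01465 (r,kernel):
  [0] read 0x18 idx=9: raw=0x1C007 flags P=1 W=1 U=1 S=0
  [1] read 0x1C idx=14: raw=0x20007 flags P=1 W=1 U=1 S=0
  [2] read 0x20 idx=1: raw=0x22007 flags P=1 W=1 U=1 S=0
  ✓ 0x22465  — 3 lookups
#1 VA=0x240055F (r,kernel):
  [0] read 0x18 idx=0: raw=0x25007 flags P=1 W=1 U=1 S=0
  [1] read 0x25 idx=18: raw=0x5C002 flags P=0 W=1 U=0 S=0
  → PAGE_NOT_PRESENT  (2 entries read)

Entries read for #0: 3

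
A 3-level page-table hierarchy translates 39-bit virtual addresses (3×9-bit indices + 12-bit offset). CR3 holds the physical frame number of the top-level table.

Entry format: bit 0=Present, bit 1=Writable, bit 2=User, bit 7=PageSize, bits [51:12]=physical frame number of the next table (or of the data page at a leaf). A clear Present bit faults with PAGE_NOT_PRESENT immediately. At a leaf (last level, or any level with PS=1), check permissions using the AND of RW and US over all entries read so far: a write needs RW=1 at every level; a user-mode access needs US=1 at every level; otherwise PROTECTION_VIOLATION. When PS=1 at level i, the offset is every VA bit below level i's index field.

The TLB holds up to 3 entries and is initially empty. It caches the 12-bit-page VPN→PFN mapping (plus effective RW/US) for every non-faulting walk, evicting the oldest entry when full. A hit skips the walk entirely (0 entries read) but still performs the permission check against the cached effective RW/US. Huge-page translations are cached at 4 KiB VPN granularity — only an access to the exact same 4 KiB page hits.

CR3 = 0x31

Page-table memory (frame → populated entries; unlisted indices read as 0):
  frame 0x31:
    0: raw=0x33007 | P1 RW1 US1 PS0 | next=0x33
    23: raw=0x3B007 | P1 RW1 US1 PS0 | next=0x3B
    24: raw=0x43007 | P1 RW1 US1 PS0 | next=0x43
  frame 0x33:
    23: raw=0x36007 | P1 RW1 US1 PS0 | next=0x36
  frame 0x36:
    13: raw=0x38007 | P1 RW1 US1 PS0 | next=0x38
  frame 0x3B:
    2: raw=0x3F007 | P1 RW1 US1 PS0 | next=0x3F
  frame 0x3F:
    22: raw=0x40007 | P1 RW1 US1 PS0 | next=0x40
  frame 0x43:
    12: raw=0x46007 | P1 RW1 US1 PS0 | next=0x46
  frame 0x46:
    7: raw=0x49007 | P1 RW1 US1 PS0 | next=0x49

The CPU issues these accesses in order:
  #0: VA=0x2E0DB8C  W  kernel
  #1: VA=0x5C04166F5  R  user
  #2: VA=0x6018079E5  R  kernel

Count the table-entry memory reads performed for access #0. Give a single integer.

Trace:
#0 VA=0x2E0DB8C (w,kernel):
  L0: frame=0x31 idx=0 entry=0x33007 [P=1 RW=1 US=1 PS=0]
  L1: frame=0x33 idx=23 entry=0x36007 [P=1 RW=1 US=1 PS=0]
  L2: frame=0x36 idx=13 entry=0x38007 [P=1 RW=1 US=1 PS=0]
  ✓ 0x38B8C  — 3 lookups
#1 VA=0x5C04166F5 (r,user):
  L0: frame=0x31 idx=23 entry=0x3B007 [P=1 RW=1 US=1 PS=0]
  L1: frame=0x3B idx=2 entry=0x3F007 [P=1 RW=1 US=1 PS=0]
  L2: frame=0x3F idx=22 entry=0x40007 [P=1 RW=1 US=1 PS=0]
  ✓ 0x406F5  — 3 lookups
#2 VA=0x6018079E5 (r,kernel):
  L0: frame=0x31 idx=24 entry=0x43007 [P=1 RW=1 US=1 PS=0]
  L1: frame=0x43 idx=12 entry=0x46007 [P=1 RW=1 US=1 PS=0]
  L2: frame=0x46 idx=7 entry=0x49007 [P=1 RW=1 US=1 PS=0]
  ✓ 0x499E5  — 3 lookups

Entries read for #0: 3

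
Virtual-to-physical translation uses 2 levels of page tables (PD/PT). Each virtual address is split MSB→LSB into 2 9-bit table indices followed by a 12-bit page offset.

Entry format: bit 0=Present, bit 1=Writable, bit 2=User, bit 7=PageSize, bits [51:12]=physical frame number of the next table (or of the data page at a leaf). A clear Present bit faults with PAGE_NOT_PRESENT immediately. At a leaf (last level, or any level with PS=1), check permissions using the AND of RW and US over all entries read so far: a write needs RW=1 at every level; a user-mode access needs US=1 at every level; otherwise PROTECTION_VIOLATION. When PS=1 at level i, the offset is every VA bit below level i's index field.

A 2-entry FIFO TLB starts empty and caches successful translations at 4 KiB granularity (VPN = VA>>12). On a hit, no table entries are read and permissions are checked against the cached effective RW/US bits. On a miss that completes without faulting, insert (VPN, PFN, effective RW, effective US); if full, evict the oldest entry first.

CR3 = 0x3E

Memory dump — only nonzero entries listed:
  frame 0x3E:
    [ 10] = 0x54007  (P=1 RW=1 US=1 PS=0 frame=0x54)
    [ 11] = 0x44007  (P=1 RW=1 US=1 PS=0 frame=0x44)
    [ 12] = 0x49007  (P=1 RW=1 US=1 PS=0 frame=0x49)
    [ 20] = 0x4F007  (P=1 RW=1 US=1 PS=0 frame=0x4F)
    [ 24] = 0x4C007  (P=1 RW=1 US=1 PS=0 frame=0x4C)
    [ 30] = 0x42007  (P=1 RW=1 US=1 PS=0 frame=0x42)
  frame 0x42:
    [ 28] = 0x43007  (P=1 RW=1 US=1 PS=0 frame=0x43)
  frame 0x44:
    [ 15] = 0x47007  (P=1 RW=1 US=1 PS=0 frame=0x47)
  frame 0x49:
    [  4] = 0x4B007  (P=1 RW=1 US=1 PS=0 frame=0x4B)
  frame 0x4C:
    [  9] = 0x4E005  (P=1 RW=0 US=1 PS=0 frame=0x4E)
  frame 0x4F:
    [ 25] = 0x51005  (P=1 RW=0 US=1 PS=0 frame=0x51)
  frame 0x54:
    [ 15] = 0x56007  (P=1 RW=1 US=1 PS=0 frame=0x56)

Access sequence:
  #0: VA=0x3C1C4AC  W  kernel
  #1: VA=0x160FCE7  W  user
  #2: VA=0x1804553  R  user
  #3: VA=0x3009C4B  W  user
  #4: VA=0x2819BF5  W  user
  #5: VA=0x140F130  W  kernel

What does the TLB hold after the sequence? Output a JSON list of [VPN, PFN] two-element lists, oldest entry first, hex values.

Per-access translation:
#0 VA=0x3C1C4AC (w,kernel):
  L0: frame=0x3E idx=30 entry=0x42007 [P=1 RW=1 US=1 PS=0]
  L1: frame=0x42 idx=28 entry=0x43007 [P=1 RW=1 US=1 PS=0]
  ⇒ phys 0x434AC  [2 reads]
#1 VA=0x160FCE7 (w,user):
  L0: frame=0x3E idx=11 entry=0x44007 [P=1 RW=1 US=1 PS=0]
  L1: frame=0x44 idx=15 entry=0x47007 [P=1 RW=1 US=1 PS=0]
  ⇒ phys 0x47CE7  [2 reads]
#2 VA=0x1804553 (r,user):
  L0: frame=0x3E idx=12 entry=0x49007 [P=1 RW=1 US=1 PS=0]
  L1: frame=0x49 idx=4 entry=0x4B007 [P=1 RW=1 US=1 PS=0]
  ⇒ phys 0x4B553  [2 reads]
#3 VA=0x3009C4B (w,user):
  L0: frame=0x3E idx=24 entry=0x4C007 [P=1 RW=1 US=1 PS=0]
  L1: frame=0x4C idx=9 entry=0x4E005 [P=1 RW=0 US=1 PS=0]
  ✗ PROTECTION_VIOLATION  [2 reads]
#4 VA=0x2819BF5 (w,user):
  L0: frame=0x3E idx=20 entry=0x4F007 [P=1 RW=1 US=1 PS=0]
  L1: frame=0x4F idx=25 entry=0x51005 [P=1 RW=0 US=1 PS=0]
  ✗ PROTECTION_VIOLATION  [2 reads]
#5 VA=0x140F130 (w,kernel):
  L0: frame=0x3E idx=10 entry=0x54007 [P=1 RW=1 US=1 PS=0]
  L1: frame=0x54 idx=15 entry=0x56007 [P=1 RW=1 US=1 PS=0]
  ⇒ phys 0x56130  [2 reads]

TLB: [["0x1804", "0x4B"], ["0x140F", "0x56"]]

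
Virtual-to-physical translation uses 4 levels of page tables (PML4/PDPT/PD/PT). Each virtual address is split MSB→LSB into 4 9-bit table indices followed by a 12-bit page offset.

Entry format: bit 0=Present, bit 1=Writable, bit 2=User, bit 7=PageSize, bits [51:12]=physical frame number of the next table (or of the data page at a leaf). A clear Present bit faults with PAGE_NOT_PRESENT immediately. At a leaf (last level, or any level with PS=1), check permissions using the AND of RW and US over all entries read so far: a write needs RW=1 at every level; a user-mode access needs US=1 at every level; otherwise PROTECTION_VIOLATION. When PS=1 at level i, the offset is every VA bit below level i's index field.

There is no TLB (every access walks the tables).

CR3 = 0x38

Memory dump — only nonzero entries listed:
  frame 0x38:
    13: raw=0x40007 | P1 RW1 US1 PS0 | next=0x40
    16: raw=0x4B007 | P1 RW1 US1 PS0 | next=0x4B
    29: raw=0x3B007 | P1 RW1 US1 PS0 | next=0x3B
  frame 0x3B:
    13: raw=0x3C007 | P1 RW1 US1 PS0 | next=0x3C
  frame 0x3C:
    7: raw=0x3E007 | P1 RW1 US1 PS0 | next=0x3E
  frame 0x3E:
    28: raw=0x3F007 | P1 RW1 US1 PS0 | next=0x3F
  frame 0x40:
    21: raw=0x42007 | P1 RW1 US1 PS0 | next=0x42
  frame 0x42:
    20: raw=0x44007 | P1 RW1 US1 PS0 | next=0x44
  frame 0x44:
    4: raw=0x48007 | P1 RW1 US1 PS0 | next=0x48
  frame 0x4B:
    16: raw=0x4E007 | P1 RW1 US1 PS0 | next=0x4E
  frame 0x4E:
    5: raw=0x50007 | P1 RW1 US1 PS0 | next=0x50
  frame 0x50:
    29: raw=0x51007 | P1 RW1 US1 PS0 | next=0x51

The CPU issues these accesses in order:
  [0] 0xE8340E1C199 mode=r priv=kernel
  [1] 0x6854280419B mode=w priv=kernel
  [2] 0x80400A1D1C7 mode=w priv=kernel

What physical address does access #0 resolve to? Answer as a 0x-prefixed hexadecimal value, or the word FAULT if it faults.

Per-access translation:
#0 VA=0xE8340E1C199 (r,kernel):
  lvl0: tbl 0x38, slot 29 ⇒ 0x3B007 (P1/RW1/US1/PS0)
  lvl1: tbl 0x3B, slot 13 ⇒ 0x3C007 (P1/RW1/US1/PS0)
  lvl2: tbl 0x3C, slot 7 ⇒ 0x3E007 (P1/RW1/US1/PS0)
  lvl3: tbl 0x3E, slot 28 ⇒ 0x3F007 (P1/RW1/US1/PS0)
  ⇒ phys 0x3F199  [4 reads]
#1 VA=0x6854280419B (w,kernel):
  lvl0: tbl 0x38, slot 13 ⇒ 0x40007 (P1/RW1/US1/PS0)
  lvl1: tbl 0x40, slot 21 ⇒ 0x42007 (P1/RW1/US1/PS0)
  lvl2: tbl 0x42, slot 20 ⇒ 0x44007 (P1/RW1/US1/PS0)
  lvl3: tbl 0x44, slot 4 ⇒ 0x48007 (P1/RW1/US1/PS0)
  ⇒ phys 0x4819B  [4 reads]
#2 VA=0x80400A1D1C7 (w,kernel):
  lvl0: tbl 0x38, slot 16 ⇒ 0x4B007 (P1/RW1/US1/PS0)
  lvl1: tbl 0x4B, slot 16 ⇒ 0x4E007 (P1/RW1/US1/PS0)
  lvl2: tbl 0x4E, slot 5 ⇒ 0x50007 (P1/RW1/US1/PS0)
  lvl3: tbl 0x50, slot 29 ⇒ 0x51007 (P1/RW1/US1/PS0)
  ⇒ phys 0x511C7  [4 reads]

Access #0 PA: 0x3F199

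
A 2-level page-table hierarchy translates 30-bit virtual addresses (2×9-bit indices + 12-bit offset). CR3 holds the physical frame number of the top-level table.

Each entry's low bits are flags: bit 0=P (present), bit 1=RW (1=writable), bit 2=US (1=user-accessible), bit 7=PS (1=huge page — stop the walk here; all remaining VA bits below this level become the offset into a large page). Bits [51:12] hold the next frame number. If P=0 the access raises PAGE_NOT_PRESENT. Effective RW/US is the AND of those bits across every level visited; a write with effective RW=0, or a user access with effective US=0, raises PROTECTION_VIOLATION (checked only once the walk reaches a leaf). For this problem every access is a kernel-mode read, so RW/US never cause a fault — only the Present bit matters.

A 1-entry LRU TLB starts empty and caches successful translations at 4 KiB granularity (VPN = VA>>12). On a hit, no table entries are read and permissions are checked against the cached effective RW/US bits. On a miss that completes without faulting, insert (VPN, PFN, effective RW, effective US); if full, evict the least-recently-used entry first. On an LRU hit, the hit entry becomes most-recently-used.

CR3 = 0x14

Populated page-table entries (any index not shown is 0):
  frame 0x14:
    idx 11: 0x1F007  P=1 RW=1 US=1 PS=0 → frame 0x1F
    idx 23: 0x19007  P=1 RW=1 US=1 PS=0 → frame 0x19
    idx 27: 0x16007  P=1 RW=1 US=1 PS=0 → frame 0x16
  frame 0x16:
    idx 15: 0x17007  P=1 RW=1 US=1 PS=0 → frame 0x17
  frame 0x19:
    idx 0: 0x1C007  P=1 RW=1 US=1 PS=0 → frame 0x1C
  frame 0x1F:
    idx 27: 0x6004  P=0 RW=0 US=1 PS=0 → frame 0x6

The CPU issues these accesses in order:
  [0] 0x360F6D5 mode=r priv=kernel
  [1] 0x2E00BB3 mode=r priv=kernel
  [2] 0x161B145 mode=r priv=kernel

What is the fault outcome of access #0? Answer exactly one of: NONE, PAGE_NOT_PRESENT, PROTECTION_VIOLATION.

Per-access translation:
#0 VA=0x360F6D5 (r,kernel):
  L0: frame=0x14 idx=27 entry=0x16007 [P=1 RW=1 US=1 PS=0]
  L1: frame=0x16 idx=15 entry=0x17007 [P=1 RW=1 US=1 PS=0]
  ⇒ phys 0x176D5  [2 reads]
#1 VA=0x2E00BB3 (r,kernel):
  L0: frame=0x14 idx=23 entry=0x19007 [P=1 RW=1 US=1 PS=0]
  L1: frame=0x19 idx=0 entry=0x1C007 [P=1 RW=1 US=1 PS=0]
  ⇒ phys 0x1CBB3  [2 reads]
#2 VA=0x161B145 (r,kernel):
  L0: frame=0x14 idx=11 entry=0x1F007 [P=1 RW=1 US=1 PS=0]
  L1: frame=0x1F idx=27 entry=0x6004 [P=0 RW=0 US=1 PS=0]
  ✗ PAGE_NOT_PRESENT  [2 reads]

Access #0 fault: NONE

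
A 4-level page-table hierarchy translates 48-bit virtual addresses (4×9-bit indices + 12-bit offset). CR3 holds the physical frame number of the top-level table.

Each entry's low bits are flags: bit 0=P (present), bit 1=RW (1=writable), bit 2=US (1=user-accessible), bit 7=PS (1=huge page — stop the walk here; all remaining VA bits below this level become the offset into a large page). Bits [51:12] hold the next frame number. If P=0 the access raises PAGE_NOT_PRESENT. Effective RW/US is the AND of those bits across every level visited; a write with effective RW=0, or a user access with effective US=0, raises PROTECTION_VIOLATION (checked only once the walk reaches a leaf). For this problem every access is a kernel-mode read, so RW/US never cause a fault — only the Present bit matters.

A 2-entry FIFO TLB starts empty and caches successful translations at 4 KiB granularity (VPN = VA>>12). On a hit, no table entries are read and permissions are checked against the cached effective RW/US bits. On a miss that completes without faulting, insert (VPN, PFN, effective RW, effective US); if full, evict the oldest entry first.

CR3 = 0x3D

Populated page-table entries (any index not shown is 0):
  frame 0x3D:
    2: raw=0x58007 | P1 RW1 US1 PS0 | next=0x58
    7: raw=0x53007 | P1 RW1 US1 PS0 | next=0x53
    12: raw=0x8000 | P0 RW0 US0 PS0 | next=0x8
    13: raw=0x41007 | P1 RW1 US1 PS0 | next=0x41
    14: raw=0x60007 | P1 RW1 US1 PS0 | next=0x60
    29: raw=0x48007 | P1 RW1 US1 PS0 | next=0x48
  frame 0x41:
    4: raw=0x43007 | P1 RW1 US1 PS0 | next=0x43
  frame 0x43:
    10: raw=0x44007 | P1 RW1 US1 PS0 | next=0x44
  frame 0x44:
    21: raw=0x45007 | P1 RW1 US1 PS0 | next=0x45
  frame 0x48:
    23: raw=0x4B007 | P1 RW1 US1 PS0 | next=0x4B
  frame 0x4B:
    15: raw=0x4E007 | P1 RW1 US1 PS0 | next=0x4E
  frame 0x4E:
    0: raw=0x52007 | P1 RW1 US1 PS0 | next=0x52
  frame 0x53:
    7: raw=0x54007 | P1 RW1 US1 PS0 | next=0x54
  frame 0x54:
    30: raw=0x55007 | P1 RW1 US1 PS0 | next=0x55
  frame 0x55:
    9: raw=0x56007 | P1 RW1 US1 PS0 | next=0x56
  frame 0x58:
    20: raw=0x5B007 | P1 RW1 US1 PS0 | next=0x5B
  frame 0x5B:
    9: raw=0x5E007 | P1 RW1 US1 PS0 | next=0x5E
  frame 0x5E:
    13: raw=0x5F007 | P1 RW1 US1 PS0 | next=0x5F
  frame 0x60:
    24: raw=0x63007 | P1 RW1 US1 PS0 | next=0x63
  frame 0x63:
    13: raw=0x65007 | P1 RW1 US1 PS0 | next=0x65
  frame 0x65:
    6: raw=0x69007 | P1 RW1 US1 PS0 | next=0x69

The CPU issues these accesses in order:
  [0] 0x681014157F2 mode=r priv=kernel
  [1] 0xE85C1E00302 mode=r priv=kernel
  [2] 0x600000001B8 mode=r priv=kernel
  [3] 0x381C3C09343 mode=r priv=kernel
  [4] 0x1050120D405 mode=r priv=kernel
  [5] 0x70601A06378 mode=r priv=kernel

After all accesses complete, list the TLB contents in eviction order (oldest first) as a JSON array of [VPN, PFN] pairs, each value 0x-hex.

Trace:
#0 VA=0x681014157F2 (r,kernel):
  L0: frame=0x3D idx=13 entry=0x41007 [P=1 RW=1 US=1 PS=0]
  L1: frame=0x41 idx=4 entry=0x43007 [P=1 RW=1 US=1 PS=0]
  L2: frame=0x43 idx=10 entry=0x44007 [P=1 RW=1 US=1 PS=0]
  L3: frame=0x44 idx=21 entry=0x45007 [P=1 RW=1 US=1 PS=0]
  → PA=0x457F2  (4 entries read)
#1 VA=0xE85C1E00302 (r,kernel):
  L0: frame=0x3D idx=29 entry=0x48007 [P=1 RW=1 US=1 PS=0]
  L1: frame=0x48 idx=23 entry=0x4B007 [P=1 RW=1 US=1 PS=0]
  L2: frame=0x4B idx=15 entry=0x4E007 [P=1 RW=1 US=1 PS=0]
  L3: frame=0x4E idx=0 entry=0x52007 [P=1 RW=1 US=1 PS=0]
  → PA=0x52302  (4 entries read)
#2 VA=0x600000001B8 (r,kernel):
  L0: frame=0x3D idx=12 entry=0x8000 [P=0 RW=0 US=0 PS=0]
  → PAGE_NOT_PRESENT  (1 entries read)
#3 VA=0x381C3C09343 (r,kernel):
  L0: frame=0x3D idx=7 entry=0x53007 [P=1 RW=1 US=1 PS=0]
  L1: frame=0x53 idx=7 entry=0x54007 [P=1 RW=1 US=1 PS=0]
  L2: frame=0x54 idx=30 entry=0x55007 [P=1 RW=1 US=1 PS=0]
  L3: frame=0x55 idx=9 entry=0x56007 [P=1 RW=1 US=1 PS=0]
  → PA=0x56343  (4 entries read)
#4 VA=0x1050120D405 (r,kernel):
  L0: frame=0x3D idx=2 entry=0x58007 [P=1 RW=1 US=1 PS=0]
  L1: frame=0x58 idx=20 entry=0x5B007 [P=1 RW=1 US=1 PS=0]
  L2: frame=0x5B idx=9 entry=0x5E007 [P=1 RW=1 US=1 PS=0]
  L3: frame=0x5E idx=13 entry=0x5F007 [P=1 RW=1 US=1 PS=0]
  → PA=0x5F405  (4 entries read)
#5 VA=0x70601A06378 (r,kernel):
  L0: frame=0x3D idx=14 entry=0x60007 [P=1 RW=1 US=1 PS=0]
  L1: frame=0x60 idx=24 entry=0x63007 [P=1 RW=1 US=1 PS=0]
  L2: frame=0x63 idx=13 entry=0x65007 [P=1 RW=1 US=1 PS=0]
  L3: frame=0x65 idx=6 entry=0x69007 [P=1 RW=1 US=1 PS=0]
  → PA=0x69378  (4 entries read)

TLB: [["0x1050120D", "0x5F"], ["0x70601A06", "0x69"]]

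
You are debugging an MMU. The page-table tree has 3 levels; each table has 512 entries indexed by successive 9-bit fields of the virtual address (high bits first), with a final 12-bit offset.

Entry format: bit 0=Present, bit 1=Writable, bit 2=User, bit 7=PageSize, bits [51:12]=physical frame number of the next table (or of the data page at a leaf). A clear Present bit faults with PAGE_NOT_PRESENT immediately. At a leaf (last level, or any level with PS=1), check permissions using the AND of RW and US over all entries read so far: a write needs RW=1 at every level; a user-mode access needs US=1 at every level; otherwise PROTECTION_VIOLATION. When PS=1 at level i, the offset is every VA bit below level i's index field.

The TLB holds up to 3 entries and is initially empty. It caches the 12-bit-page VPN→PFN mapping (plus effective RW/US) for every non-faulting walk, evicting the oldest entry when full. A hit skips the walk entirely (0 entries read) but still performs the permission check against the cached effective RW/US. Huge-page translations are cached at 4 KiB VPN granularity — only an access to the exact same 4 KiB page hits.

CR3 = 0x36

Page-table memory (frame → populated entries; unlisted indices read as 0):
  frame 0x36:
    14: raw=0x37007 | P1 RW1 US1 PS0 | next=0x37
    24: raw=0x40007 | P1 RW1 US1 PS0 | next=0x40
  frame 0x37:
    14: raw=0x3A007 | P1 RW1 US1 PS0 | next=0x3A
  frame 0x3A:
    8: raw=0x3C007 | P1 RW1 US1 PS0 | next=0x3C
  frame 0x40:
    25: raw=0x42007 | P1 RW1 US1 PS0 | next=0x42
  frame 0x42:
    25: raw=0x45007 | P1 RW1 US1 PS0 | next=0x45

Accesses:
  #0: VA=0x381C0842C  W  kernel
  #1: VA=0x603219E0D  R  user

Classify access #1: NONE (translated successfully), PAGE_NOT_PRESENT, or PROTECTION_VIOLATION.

Trace:
#0 VA=0x381C0842C (w,kernel):
  L0: frame=0x36 idx=14 entry=0x37007 [P=1 RW=1 US=1 PS=0]
  L1: frame=0x37 idx=14 entry=0x3A007 [P=1 RW=1 US=1 PS=0]
  L2: frame=0x3A idx=8 entry=0x3C007 [P=1 RW=1 US=1 PS=0]
  → PA=0x3C42C  (3 entries read)
#1 VA=0x603219E0D (r,user):
  L0: frame=0x36 idx=24 entry=0x40007 [P=1 RW=1 US=1 PS=0]
  L1: frame=0x40 idx=25 entry=0x42007 [P=1 RW=1 US=1 PS=0]
  L2: frame=0x42 idx=25 entry=0x45007 [P=1 RW=1 US=1 PS=0]
  → PA=0x45E0D  (3 entries read)

Access #1 fault: NONE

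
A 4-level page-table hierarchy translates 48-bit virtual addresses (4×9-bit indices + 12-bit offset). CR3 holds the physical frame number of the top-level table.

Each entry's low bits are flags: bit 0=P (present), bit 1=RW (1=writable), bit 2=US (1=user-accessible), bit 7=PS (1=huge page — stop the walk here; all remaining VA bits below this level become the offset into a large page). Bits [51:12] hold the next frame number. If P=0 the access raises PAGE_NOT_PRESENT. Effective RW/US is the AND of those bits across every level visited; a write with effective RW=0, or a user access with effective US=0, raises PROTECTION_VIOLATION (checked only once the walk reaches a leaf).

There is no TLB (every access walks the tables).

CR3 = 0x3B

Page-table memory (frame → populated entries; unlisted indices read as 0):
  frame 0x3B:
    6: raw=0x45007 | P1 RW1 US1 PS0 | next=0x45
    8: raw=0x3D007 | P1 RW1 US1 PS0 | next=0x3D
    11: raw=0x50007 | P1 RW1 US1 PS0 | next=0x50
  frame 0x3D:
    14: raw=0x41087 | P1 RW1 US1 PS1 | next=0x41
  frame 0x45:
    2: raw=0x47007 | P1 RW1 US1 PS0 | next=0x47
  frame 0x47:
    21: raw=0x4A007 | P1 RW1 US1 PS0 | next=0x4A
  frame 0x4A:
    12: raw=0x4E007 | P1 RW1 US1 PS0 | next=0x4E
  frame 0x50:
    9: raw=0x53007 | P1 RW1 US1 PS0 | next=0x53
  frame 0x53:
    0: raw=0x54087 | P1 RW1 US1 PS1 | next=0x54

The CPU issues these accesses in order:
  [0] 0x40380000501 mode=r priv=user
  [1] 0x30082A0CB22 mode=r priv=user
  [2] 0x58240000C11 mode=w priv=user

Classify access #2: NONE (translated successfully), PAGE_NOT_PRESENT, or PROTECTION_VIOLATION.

Per-access translation:
#0 VA=0x40380000501 (r,user):
  L0: frame=0x3B idx=8 entry=0x3D007 [P=1 RW=1 US=1 PS=0]
  L1: frame=0x3D idx=14 entry=0x41087 [P=1 RW=1 US=1 PS=1]
  → PA=0x41501 (huge @L1)  (2 entries read)
#1 VA=0x30082A0CB22 (r,user):
  L0: frame=0x3B idx=6 entry=0x45007 [P=1 RW=1 US=1 PS=0]
  L1: frame=0x45 idx=2 entry=0x47007 [P=1 RW=1 US=1 PS=0]
  L2: frame=0x47 idx=21 entry=0x4A007 [P=1 RW=1 US=1 PS=0]
  L3: frame=0x4A idx=12 entry=0x4E007 [P=1 RW=1 US=1 PS=0]
  → PA=0x4EB22  (4 entries read)
#2 VA=0x58240000C11 (w,user):
  L0: frame=0x3B idx=11 entry=0x50007 [P=1 RW=1 US=1 PS=0]
  L1: frame=0x50 idx=9 entry=0x53007 [P=1 RW=1 US=1 PS=0]
  L2: frame=0x53 idx=0 entry=0x54087 [P=1 RW=1 US=1 PS=1]
  → PA=0x54C11 (huge @L2)  (3 entries read)

Access #2 fault: NONE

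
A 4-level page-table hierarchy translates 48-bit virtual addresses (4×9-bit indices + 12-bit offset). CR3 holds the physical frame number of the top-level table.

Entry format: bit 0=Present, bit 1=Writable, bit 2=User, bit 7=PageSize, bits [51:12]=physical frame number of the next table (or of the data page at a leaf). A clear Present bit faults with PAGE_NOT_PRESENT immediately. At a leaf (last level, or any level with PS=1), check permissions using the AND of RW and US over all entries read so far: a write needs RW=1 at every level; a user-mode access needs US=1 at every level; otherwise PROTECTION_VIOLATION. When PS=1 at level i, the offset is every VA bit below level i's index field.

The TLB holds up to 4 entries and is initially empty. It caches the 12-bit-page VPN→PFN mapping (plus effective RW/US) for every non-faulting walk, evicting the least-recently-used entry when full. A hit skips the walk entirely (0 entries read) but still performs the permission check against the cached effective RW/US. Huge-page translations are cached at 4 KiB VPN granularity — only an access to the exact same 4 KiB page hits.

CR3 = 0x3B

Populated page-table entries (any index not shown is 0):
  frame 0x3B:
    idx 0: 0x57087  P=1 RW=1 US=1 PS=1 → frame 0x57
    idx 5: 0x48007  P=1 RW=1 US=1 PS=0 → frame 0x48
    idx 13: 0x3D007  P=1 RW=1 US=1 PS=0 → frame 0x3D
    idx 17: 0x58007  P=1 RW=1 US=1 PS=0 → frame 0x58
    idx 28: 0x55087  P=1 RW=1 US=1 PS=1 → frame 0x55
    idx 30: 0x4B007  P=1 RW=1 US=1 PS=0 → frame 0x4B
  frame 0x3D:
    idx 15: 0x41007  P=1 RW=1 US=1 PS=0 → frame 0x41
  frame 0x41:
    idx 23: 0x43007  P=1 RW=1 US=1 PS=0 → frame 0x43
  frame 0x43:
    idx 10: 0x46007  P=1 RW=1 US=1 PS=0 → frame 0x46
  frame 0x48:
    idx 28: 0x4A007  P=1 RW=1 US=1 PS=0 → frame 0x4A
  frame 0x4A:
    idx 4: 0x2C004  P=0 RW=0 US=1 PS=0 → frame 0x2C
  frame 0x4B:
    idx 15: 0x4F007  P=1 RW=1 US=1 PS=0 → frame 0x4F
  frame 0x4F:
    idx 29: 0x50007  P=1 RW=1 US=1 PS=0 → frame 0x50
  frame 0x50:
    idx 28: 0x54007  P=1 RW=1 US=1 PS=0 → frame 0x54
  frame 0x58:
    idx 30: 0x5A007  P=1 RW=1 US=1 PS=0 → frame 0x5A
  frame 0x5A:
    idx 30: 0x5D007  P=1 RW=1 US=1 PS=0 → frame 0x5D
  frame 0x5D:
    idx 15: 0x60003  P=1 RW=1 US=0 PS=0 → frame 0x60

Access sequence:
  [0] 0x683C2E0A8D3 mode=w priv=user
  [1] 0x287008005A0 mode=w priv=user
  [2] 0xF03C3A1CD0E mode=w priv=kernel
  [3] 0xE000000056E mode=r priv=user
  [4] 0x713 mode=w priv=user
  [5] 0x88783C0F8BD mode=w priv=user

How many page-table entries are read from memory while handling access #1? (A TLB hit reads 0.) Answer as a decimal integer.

Trace:
#0 VA=0x683C2E0A8D3 (w,user):
  lvl0: tbl 0x3B, slot 13 ⇒ 0x3D007 (P1/RW1/US1/PS0)
  lvl1: tbl 0x3D, slot 15 ⇒ 0x41007 (P1/RW1/US1/PS0)
  lvl2: tbl 0x41, slot 23 ⇒ 0x43007 (P1/RW1/US1/PS0)
  lvl3: tbl 0x43, slot 10 ⇒ 0x46007 (P1/RW1/US1/PS0)
  ⇒ phys 0x468D3  [4 reads]
#1 VA=0x287008005A0 (w,user):
  lvl0: tbl 0x3B, slot 5 ⇒ 0x48007 (P1/RW1/US1/PS0)
  lvl1: tbl 0x48, slot 28 ⇒ 0x4A007 (P1/RW1/US1/PS0)
  lvl2: tbl 0x4A, slot 4 ⇒ 0x2C004 (P0/RW0/US1/PS0)
  → PAGE_NOT_PRESENT  (3 entries read)
#2 VA=0xF03C3A1CD0E (w,kernel):
  lvl0: tbl 0x3B, slot 30 ⇒ 0x4B007 (P1/RW1/US1/PS0)
  lvl1: tbl 0x4B, slot 15 ⇒ 0x4F007 (P1/RW1/US1/PS0)
  lvl2: tbl 0x4F, slot 29 ⇒ 0x50007 (P1/RW1/US1/PS0)
  lvl3: tbl 0x50, slot 28 ⇒ 0x54007 (P1/RW1/US1/PS0)
  ⇒ phys 0x54D0E  [4 reads]
#3 VA=0xE000000056E (r,user):
  lvl0: tbl 0x3B, slot 28 ⇒ 0x55087 (P1/RW1/US1/PS1)
  ⇒ phys 0x5556E (huge @L0)  [1 reads]
#4 VA=0x713 (w,user):
  lvl0: tbl 0x3B, slot 0 ⇒ 0x57087 (P1/RW1/US1/PS1)
  ⇒ phys 0x57713 (huge @L0)  [1 reads]
#5 VA=0x88783C0F8BD (w,user):
  lvl0: tbl 0x3B, slot 17 ⇒ 0x58007 (P1/RW1/US1/PS0)
  lvl1: tbl 0x58, slot 30 ⇒ 0x5A007 (P1/RW1/US1/PS0)
  lvl2: tbl 0x5A, slot 30 ⇒ 0x5D007 (P1/RW1/US1/PS0)
  lvl3: tbl 0x5D, slot 15 ⇒ 0x60003 (P1/RW1/US0/PS0)
  → PROTECTION_VIOLATION  (4 entries read)

Entries read for #1: 3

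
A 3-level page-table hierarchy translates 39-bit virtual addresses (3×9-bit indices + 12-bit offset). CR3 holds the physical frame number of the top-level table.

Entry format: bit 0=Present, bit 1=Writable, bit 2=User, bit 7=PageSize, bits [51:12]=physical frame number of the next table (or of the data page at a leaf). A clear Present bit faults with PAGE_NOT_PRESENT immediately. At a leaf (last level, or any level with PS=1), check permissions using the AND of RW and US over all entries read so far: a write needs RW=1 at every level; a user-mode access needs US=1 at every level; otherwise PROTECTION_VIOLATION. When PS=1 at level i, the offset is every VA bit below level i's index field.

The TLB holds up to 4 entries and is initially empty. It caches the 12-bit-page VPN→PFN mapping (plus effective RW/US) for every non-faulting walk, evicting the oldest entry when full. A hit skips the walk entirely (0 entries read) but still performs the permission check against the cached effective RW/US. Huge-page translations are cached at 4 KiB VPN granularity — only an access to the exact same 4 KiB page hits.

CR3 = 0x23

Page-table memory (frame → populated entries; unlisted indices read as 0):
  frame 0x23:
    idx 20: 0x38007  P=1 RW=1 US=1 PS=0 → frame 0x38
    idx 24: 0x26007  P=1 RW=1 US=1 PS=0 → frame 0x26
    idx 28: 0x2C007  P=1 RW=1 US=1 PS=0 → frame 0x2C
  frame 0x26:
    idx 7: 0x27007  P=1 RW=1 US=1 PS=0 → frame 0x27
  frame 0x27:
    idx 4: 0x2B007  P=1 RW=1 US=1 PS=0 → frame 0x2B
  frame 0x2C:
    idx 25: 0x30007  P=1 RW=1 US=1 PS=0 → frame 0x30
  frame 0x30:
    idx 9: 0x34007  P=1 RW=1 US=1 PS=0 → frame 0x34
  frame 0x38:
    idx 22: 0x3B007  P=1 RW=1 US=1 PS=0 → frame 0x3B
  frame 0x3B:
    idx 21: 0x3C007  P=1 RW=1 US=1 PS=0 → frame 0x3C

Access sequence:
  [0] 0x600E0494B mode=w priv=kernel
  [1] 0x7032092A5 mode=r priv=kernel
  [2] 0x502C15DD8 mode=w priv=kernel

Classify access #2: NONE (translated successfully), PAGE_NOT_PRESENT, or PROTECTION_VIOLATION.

Trace:
#0 VA=0x600E0494B (w,kernel):
  L0 @0x23[24] → 0x26007  P=1,RW=1,US=1,PS=0
  L1 @0x26[7] → 0x27007  P=1,RW=1,US=1,PS=0
  L2 @0x27[4] → 0x2B007  P=1,RW=1,US=1,PS=0
  ⇒ phys 0x2B94B  [3 reads]
#1 VA=0x7032092A5 (r,kernel):
  L0 @0x23[28] → 0x2C007  P=1,RW=1,US=1,PS=0
  L1 @0x2C[25] → 0x30007  P=1,RW=1,US=1,PS=0
  L2 @0x30[9] → 0x34007  P=1,RW=1,US=1,PS=0
  ⇒ phys 0x342A5  [3 reads]
#2 VA=0x502C15DD8 (w,kernel):
  L0 @0x23[20] → 0x38007  P=1,RW=1,US=1,PS=0
  L1 @0x38[22] → 0x3B007  P=1,RW=1,US=1,PS=0
  L2 @0x3B[21] → 0x3C007  P=1,RW=1,US=1,PS=0
  ⇒ phys 0x3CDD8  [3 reads]

Access #2 fault: NONE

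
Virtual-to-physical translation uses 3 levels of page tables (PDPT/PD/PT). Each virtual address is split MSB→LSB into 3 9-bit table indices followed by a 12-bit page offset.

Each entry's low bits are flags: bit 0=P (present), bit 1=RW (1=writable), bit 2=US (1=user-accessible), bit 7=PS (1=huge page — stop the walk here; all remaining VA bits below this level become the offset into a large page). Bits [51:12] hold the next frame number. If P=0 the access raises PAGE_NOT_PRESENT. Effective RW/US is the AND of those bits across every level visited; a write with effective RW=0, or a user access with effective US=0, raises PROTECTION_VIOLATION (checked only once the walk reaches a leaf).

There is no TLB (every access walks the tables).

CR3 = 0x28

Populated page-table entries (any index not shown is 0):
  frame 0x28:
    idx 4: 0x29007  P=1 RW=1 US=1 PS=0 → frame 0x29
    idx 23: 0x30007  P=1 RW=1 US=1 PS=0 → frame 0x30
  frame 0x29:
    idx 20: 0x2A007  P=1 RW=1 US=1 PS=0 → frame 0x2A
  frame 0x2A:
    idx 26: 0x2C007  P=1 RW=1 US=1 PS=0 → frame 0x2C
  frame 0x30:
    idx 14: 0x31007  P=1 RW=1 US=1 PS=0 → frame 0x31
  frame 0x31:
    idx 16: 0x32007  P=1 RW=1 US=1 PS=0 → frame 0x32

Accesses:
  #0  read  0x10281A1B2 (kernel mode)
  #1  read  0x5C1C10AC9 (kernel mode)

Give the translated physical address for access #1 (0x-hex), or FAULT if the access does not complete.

Trace:
#0 VA=0x10281A1B2 (r,kernel):
  L0 @0x28[4] → 0x29007  P=1,RW=1,US=1,PS=0
  L1 @0x29[20] → 0x2A007  P=1,RW=1,US=1,PS=0
  L2 @0x2A[26] → 0x2C007  P=1,RW=1,US=1,PS=0
  ✓ 0x2C1B2  — 3 lookups
#1 VA=0x5C1C10AC9 (r,kernel):
  L0 @0x28[23] → 0x30007  P=1,RW=1,US=1,PS=0
  L1 @0x30[14] → 0x31007  P=1,RW=1,US=1,PS=0
  L2 @0x31[16] → 0x32007  P=1,RW=1,US=1,PS=0
  ✓ 0x32AC9  — 3 lookups

Access #1 PA: 0x32AC9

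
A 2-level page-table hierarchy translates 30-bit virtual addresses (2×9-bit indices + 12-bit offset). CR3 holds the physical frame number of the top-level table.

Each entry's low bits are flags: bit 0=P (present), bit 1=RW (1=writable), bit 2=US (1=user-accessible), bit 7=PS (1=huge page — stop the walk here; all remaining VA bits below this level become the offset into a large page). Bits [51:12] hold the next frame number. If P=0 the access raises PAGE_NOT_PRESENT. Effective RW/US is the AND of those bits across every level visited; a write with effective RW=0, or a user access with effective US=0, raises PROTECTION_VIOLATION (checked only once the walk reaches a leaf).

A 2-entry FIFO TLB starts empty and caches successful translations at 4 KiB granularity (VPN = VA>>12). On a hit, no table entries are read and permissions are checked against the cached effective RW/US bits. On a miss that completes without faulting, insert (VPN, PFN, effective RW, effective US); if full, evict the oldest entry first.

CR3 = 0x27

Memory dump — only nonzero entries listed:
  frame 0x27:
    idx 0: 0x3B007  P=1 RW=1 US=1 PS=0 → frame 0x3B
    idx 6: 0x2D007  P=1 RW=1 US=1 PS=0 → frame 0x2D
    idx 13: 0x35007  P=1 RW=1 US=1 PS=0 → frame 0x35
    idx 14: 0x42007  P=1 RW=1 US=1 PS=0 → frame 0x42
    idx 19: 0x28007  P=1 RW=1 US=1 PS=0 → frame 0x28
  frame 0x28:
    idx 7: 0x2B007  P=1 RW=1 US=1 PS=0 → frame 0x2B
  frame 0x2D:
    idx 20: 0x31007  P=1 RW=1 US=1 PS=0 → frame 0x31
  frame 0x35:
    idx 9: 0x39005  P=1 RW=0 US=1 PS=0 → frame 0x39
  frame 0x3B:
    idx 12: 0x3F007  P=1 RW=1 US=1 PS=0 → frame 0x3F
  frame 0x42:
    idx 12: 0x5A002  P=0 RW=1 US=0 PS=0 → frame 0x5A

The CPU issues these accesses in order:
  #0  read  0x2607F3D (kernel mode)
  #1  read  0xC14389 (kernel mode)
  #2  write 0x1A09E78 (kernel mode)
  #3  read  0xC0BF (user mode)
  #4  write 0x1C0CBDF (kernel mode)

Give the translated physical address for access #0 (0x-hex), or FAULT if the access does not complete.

Walk each access:
#0 VA=0x2607F3D (r,kernel):
  L0 @0x27[19] → 0x28007  P=1,RW=1,US=1,PS=0
  L1 @0x28[7] → 0x2B007  P=1,RW=1,US=1,PS=0
  ✓ 0x2BF3D  — 2 lookups
#1 VA=0xC14389 (r,kernel):
  L0 @0x27[6] → 0x2D007  P=1,RW=1,US=1,PS=0
  L1 @0x2D[20] → 0x31007  P=1,RW=1,US=1,PS=0
  ✓ 0x31389  — 2 lookups
#2 VA=0x1A09E78 (w,kernel):
  L0 @0x27[13] → 0x35007  P=1,RW=1,US=1,PS=0
  L1 @0x35[9] → 0x39005  P=1,RW=0,US=1,PS=0
  → PROTECTION_VIOLATION  (2 entries read)
#3 VA=0xC0BF (r,user):
  L0 @0x27[0] → 0x3B007  P=1,RW=1,US=1,PS=0
  L1 @0x3B[12] → 0x3F007  P=1,RW=1,US=1,PS=0
  ✓ 0x3F0BF  — 2 lookups
#4 VA=0x1C0CBDF (w,kernel):
  L0 @0x27[14] → 0x42007  P=1,RW=1,US=1,PS=0
  L1 @0x42[12] → 0x5A002  P=0,RW=1,US=0,PS=0
  → PAGE_NOT_PRESENT  (2 entries read)

Access #0 PA: 0x2BF3D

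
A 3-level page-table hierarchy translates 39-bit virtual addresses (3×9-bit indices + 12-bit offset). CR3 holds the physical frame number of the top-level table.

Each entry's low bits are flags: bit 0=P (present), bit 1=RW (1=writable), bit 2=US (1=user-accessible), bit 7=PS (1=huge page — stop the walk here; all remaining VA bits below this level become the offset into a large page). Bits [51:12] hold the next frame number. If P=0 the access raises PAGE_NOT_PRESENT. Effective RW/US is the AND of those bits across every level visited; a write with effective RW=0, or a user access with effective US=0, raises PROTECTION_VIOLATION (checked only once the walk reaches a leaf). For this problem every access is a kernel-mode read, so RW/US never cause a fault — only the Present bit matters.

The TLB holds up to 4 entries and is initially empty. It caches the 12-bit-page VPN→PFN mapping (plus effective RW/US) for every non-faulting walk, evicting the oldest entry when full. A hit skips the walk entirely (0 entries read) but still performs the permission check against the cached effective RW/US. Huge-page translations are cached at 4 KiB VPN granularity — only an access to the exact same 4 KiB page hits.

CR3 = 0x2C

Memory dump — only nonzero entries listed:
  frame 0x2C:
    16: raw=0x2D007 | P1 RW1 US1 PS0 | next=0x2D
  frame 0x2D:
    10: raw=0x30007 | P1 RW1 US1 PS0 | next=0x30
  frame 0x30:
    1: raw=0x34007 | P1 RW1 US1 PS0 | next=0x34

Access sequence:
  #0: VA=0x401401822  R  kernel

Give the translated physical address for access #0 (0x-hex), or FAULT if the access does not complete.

Trace:
#0 VA=0x401401822 (r,kernel):
  L0 @0x2C[16] → 0x2D007  P=1,RW=1,US=1,PS=0
  L1 @0x2D[10] → 0x30007  P=1,RW=1,US=1,PS=0
  L2 @0x30[1] → 0x34007  P=1,RW=1,US=1,PS=0
  ✓ 0x34822  — 3 lookups

Access #0 PA: 0x34822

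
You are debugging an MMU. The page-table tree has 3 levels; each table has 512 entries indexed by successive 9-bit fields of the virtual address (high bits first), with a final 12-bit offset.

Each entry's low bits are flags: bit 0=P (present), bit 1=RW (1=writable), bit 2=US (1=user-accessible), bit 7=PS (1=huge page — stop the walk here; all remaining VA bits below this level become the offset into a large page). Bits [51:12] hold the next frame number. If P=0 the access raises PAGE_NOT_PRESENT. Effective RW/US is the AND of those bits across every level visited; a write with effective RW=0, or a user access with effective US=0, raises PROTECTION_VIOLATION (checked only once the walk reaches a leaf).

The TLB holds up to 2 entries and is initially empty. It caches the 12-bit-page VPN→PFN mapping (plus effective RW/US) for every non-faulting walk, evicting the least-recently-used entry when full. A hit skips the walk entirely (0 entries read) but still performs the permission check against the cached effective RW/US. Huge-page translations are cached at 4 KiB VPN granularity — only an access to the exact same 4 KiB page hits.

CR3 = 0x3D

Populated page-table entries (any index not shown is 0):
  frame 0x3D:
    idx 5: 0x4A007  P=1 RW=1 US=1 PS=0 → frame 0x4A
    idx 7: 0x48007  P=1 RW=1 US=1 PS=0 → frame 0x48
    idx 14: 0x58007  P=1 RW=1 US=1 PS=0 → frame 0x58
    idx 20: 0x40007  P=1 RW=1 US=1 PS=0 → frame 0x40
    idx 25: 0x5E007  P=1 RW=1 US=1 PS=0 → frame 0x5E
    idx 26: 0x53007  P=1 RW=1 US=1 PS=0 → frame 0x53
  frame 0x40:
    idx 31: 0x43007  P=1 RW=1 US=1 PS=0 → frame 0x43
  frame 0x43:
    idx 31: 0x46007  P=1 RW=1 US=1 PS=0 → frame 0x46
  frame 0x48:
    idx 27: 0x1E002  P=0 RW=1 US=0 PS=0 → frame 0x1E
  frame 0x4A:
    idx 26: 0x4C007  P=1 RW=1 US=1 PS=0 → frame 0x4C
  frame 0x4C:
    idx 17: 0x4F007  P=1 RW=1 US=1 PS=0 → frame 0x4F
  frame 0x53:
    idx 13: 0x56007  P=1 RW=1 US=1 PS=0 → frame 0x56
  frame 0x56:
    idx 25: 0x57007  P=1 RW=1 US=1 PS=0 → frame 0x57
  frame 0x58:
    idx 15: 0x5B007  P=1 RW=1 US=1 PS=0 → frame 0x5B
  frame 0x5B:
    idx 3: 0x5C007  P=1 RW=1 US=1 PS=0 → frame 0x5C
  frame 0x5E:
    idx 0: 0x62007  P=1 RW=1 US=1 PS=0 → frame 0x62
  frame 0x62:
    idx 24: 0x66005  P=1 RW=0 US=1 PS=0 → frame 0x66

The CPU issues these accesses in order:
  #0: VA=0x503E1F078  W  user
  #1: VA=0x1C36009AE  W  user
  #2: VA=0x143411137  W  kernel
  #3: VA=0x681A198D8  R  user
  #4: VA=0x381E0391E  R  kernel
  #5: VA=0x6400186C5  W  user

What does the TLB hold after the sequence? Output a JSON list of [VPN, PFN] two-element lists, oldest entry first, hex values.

Trace:
#0 VA=0x503E1F078 (w,user):
  L0 @0x3D[20] → 0x40007  P=1,RW=1,US=1,PS=0
  L1 @0x40[31] → 0x43007  P=1,RW=1,US=1,PS=0
  L2 @0x43[31] → 0x46007  P=1,RW=1,US=1,PS=0
  → PA=0x46078  (3 entries read)
#1 VA=0x1C36009AE (w,user):
  L0 @0x3D[7] → 0x48007  P=1,RW=1,US=1,PS=0
  L1 @0x48[27] → 0x1E002  P=0,RW=1,US=0,PS=0
  → PAGE_NOT_PRESENT  (2 entries read)
#2 VA=0x143411137 (w,kernel):
  L0 @0x3D[5] → 0x4A007  P=1,RW=1,US=1,PS=0
  L1 @0x4A[26] → 0x4C007  P=1,RW=1,US=1,PS=0
  L2 @0x4C[17] → 0x4F007  P=1,RW=1,US=1,PS=0
  → PA=0x4F137  (3 entries read)
#3 VA=0x681A198D8 (r,user):
  L0 @0x3D[26] → 0x53007  P=1,RW=1,US=1,PS=0
  L1 @0x53[13] → 0x56007  P=1,RW=1,US=1,PS=0
  L2 @0x56[25] → 0x57007  P=1,RW=1,US=1,PS=0
  → PA=0x578D8  (3 entries read)
#4 VA=0x381E0391E (r,kernel):
  L0 @0x3D[14] → 0x58007  P=1,RW=1,US=1,PS=0
  L1 @0x58[15] → 0x5B007  P=1,RW=1,US=1,PS=0
  L2 @0x5B[3] → 0x5C007  P=1,RW=1,US=1,PS=0
  → PA=0x5C91E  (3 entries read)
#5 VA=0x6400186C5 (w,user):
  L0 @0x3D[25] → 0x5E007  P=1,RW=1,US=1,PS=0
  L1 @0x5E[0] → 0x62007  P=1,RW=1,US=1,PS=0
  L2 @0x62[24] → 0x66005  P=1,RW=0,US=1,PS=0
  → PROTECTION_VIOLATION  (3 entries read)

TLB: [["0x681A19", "0x57"], ["0x381E03", "0x5C"]]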